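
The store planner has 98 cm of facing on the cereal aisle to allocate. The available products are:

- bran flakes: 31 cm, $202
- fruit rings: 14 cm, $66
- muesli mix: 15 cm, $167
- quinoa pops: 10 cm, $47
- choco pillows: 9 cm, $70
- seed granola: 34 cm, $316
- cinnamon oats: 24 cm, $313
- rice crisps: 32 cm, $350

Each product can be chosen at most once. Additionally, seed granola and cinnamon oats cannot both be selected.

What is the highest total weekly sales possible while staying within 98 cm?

The ratio ordering already packs tightly: fruit rings + muesli mix + choco pillows + cinnamon oats + rice crisps, 94 cm, 966.

966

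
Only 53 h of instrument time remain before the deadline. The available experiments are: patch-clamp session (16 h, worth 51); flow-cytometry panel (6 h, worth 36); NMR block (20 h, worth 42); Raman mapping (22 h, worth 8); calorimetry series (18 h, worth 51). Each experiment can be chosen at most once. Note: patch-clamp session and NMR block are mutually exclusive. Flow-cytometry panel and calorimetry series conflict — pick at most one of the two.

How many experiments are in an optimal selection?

2

Best achievable expected citations is 102.
patch-clamp session + calorimetry series hits 102 at 34 h.
Every optimal selection uses 2 experiments.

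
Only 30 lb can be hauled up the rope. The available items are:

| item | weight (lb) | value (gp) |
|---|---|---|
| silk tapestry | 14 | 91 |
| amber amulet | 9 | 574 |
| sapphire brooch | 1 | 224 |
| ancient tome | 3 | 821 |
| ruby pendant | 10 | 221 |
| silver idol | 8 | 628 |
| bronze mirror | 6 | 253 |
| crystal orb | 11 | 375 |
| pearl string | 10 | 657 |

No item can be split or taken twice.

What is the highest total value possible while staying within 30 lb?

Taking the top-ratio items first gives sapphire brooch + ancient tome + silver idol + bronze mirror + pearl string for 2583 (28 lb).
Dropping sapphire brooch and bronze mirror frees 7 lb; slotting in amber amulet (9 lb) lifts the total to 2680 at 30 lb.
The closest alternative, sapphire brooch + ancient tome + silver idol + bronze mirror + pearl string, reaches only 2583.

2680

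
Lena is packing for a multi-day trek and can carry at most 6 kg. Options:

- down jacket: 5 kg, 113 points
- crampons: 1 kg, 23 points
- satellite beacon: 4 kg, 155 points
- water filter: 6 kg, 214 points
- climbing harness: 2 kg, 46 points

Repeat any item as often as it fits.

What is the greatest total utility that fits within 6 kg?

214

Density check — satellite beacon 38.75, water filter 35.67, crampons 23.00, climbing harness 23.00 are the best per kg.
Greedy by ratio would take 2×crampons + satellite beacon: 6 kg used, total 201.
The 6 kg tied up in 2×crampons and satellite beacon is better spent on water filter — total rises to 214 (6 kg).
That's the maximum — no swap from here does better than 214.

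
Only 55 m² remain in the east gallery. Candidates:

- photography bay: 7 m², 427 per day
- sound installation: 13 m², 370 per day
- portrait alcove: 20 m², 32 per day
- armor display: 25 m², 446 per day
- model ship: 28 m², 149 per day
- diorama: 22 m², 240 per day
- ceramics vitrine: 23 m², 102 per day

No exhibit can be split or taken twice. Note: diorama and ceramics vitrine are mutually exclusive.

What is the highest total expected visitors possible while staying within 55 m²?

Best packing: photography bay + sound installation + armor display — 45 m², 1243 total.
That's the maximum — no feasible swap from here does better than 1243.

1243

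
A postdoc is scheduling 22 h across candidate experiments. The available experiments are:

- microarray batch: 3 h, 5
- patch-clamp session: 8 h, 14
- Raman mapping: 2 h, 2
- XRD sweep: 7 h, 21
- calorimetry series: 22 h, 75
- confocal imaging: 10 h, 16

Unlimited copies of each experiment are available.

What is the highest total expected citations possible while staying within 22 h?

By expected citations per h: calorimetry series 3.41, XRD sweep 3.00, patch-clamp session 1.75, microarray batch 1.67 lead.
Taking calorimetry series: 22 h used, 75 in expected citations.

75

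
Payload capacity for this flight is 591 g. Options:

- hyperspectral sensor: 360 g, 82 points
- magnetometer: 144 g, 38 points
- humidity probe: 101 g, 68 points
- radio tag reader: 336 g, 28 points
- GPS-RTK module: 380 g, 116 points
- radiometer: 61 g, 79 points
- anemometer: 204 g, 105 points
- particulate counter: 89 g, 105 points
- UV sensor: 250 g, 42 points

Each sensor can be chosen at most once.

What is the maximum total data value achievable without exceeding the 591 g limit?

Best packing: humidity probe + radiometer + anemometer + particulate counter — 455 g, 357 total.
Nothing else within 591 g beats 357.

357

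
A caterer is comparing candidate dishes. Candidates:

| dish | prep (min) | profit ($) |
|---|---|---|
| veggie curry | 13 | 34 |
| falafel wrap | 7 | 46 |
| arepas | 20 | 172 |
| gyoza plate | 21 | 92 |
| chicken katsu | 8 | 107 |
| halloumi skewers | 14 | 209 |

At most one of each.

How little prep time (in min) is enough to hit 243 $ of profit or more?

21

Minimise min subject to total profit ≥ 243.
falafel wrap + halloumi skewers reaches 255 using 21 min.
No combination under 21 min hits 243.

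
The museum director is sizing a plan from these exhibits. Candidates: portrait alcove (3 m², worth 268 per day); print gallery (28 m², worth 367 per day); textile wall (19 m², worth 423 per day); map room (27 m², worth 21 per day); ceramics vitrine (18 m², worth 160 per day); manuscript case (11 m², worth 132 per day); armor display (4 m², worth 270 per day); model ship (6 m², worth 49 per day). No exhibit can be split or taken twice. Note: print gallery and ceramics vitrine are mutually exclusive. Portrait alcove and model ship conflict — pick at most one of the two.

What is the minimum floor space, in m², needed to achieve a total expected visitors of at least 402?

Look for the lowest-floor combination reaching 402.
portrait alcove + armor display: 538 expected visitors at 7 m².
Any bundle with less than 7 m² falls short of 402.

7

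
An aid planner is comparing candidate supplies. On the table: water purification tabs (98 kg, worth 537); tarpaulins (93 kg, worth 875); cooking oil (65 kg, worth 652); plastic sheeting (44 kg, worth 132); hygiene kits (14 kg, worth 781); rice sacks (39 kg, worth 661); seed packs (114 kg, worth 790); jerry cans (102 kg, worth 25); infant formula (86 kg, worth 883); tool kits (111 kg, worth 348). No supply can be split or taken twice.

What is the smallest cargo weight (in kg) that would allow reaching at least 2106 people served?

139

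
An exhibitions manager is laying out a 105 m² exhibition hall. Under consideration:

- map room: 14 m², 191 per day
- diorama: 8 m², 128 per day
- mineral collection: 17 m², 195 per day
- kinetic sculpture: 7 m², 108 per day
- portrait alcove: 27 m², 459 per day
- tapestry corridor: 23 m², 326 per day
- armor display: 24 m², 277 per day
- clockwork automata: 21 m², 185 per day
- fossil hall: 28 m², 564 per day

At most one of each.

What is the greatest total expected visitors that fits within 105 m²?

1672

By expected visitors per m²: fossil hall 20.14, portrait alcove 17.00, diorama 16.00 lead.
Taking the top-ratio exhibits first gives diorama + kinetic sculpture + portrait alcove + tapestry corridor + fossil hall for 1585 (93 m²).
Dropping kinetic sculpture frees 7 m²; slotting in mineral collection (17 m²) lifts the total to 1672 at 103 m².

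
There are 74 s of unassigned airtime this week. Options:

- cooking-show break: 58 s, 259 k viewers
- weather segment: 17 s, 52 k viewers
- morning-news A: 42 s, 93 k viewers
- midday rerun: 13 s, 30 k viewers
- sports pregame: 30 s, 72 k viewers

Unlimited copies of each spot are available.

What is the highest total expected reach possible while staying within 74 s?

289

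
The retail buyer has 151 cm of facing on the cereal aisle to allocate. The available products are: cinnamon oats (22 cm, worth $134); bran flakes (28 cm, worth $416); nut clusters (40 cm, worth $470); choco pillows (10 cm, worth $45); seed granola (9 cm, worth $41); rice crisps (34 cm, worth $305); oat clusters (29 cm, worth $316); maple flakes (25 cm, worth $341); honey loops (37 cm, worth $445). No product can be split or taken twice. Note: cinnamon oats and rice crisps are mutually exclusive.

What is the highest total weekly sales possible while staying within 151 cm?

1758

Best packing: bran flakes + nut clusters + choco pillows + seed granola + maple flakes + honey loops — 149 cm, 1758 total.
Runner-up bran flakes + nut clusters + choco pillows + maple flakes + honey loops tops out at 1717.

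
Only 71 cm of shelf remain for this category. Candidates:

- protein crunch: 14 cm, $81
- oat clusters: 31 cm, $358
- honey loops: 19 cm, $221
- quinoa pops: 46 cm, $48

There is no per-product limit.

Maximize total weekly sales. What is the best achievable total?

800

By weekly sales per cm: honey loops 11.63, oat clusters 11.55, protein crunch 5.79 lead.
Taking the top-ratio products first gives protein crunch + 3×honey loops for 744 (71 cm).
The 33 cm tied up in protein crunch and honey loops is better spent on oat clusters — total rises to 800 (69 cm).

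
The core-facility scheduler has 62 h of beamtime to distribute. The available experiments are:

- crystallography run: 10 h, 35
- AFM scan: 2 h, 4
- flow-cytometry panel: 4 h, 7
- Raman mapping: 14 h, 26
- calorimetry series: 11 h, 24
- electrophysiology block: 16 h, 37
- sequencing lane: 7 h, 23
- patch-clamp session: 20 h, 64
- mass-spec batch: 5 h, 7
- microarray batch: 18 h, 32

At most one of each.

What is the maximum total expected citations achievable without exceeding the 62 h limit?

173

Taking the top-ratio experiments first gives crystallography run + AFM scan + flow-cytometry panel + electrophysiology block + sequencing lane + patch-clamp session for 170 (59 h).
The 2 h tied up in AFM scan is better spent on mass-spec batch — total rises to 173 (62 h).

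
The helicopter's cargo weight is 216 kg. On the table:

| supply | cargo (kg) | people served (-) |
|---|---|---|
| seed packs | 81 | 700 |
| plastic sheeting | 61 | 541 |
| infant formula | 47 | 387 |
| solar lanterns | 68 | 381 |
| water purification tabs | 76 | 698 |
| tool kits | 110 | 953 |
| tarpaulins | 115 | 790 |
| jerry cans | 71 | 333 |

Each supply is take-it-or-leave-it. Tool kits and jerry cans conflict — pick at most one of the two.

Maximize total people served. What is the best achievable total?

1785

Filling by ratio: plastic sheeting + infant formula + water purification tabs for 1626, with 32 kg left unused.
Replace plastic sheeting with seed packs: the trade gains 159 net, giving 1785 at 204 kg.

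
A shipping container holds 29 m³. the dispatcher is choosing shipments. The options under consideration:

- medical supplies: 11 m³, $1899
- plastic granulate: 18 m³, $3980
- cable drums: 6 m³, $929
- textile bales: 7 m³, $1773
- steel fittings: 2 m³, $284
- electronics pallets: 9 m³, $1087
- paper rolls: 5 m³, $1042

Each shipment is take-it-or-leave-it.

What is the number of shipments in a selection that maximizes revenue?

Best achievable revenue is 6037.
For example plastic granulate + textile bales + steel fittings achieves it, using 27 m³.
Every optimal selection uses 3 shipments.

3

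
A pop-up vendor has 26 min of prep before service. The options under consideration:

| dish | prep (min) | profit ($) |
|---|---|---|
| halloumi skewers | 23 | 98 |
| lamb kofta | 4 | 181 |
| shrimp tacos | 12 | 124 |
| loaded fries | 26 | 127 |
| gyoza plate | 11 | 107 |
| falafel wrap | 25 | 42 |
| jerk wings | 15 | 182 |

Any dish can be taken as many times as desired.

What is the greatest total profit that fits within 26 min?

1086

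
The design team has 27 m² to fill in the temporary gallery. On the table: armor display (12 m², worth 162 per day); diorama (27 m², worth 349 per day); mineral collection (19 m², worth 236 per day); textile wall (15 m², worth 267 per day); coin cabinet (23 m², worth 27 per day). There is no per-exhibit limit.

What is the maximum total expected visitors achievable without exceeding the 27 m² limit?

429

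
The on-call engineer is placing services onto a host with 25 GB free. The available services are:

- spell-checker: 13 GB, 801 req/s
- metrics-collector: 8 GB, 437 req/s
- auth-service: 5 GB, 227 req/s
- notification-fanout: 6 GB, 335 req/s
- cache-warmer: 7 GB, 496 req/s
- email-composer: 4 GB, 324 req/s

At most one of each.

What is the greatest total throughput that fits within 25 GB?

Best packing: spell-checker + cache-warmer + email-composer — 24 GB, 1621 total.

1621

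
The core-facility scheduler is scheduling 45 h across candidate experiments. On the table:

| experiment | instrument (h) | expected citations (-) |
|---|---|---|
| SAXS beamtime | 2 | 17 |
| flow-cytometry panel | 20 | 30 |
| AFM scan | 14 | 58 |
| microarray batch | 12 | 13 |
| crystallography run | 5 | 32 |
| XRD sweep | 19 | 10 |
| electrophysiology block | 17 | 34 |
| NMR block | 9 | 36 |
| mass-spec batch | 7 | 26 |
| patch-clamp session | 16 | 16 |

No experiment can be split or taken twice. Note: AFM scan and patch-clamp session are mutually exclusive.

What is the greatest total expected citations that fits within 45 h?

169

The ratio ordering already packs tightly: SAXS beamtime + AFM scan + crystallography run + NMR block + mass-spec batch, 37 h, 169.
The spare 8 h is too small for any remaining experiment, and no feasible exchange beats 169.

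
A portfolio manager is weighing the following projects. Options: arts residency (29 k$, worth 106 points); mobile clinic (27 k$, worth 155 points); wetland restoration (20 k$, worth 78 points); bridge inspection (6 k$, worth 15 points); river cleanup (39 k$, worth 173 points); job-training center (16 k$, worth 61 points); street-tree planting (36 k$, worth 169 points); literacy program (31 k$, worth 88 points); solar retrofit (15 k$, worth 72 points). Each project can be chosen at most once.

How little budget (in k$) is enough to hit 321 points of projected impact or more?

63

Need the lightest bundle worth ≥ 321.
Taking mobile clinic + street-tree planting gives 324 (≥ 321) for 63 k$.
Any bundle with less than 63 k$ falls short of 321.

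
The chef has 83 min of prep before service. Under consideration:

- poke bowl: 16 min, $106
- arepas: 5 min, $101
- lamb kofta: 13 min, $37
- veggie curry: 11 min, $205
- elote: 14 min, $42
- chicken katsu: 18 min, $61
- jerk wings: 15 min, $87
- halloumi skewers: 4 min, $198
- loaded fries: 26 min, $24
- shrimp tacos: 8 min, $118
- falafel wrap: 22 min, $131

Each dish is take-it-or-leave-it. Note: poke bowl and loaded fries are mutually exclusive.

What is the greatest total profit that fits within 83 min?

946

Ranking by ratio (profit/min): halloumi skewers 49.50, arepas 20.20, veggie curry 18.64.
The ratio ordering already packs tightly: poke bowl + arepas + veggie curry + jerk wings + halloumi skewers + shrimp tacos + falafel wrap, 81 min, 946.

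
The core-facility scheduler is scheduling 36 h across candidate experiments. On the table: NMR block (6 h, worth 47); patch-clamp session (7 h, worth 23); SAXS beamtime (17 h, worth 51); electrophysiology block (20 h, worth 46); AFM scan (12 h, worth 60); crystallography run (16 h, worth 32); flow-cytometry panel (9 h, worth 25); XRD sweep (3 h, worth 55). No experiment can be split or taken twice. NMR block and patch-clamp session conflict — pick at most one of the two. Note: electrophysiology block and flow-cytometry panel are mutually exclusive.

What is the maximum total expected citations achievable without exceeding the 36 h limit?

Ranking by ratio (expected citations/h): XRD sweep 18.33, NMR block 7.83, AFM scan 5.00, patch-clamp session 3.29.
Taking NMR block + AFM scan + flow-cytometry panel + XRD sweep: 30 h used, 187 in expected citations.

187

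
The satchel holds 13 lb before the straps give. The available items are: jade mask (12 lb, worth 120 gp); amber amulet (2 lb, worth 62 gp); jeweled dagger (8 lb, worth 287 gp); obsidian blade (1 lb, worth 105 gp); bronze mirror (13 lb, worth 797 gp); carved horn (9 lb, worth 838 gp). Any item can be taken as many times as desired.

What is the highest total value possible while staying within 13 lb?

1365

The ratio ordering already packs tightly: 13×obsidian blade, 13 lb, 1365.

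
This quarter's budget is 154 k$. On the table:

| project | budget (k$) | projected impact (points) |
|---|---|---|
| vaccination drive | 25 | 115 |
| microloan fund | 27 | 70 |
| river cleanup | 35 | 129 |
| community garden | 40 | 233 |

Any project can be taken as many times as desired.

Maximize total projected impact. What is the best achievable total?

By projected impact per k$: community garden 5.83, vaccination drive 4.60, river cleanup 3.69 lead.
The ratio ordering already packs tightly: vaccination drive + 3×community garden, 145 k$, 814.
That's the maximum — no swap from here does better than 814.

814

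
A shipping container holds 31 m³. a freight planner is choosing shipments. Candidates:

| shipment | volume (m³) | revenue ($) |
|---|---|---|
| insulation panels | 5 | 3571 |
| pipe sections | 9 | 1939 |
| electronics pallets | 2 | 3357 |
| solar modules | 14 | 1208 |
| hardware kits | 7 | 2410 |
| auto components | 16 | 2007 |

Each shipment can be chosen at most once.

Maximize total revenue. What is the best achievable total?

11345

The ratio heuristic lands on insulation panels + pipe sections + electronics pallets + hardware kits (11277) but leaves 8 m³ idle.
The 9 m³ tied up in pipe sections is better spent on auto components — total rises to 11345 (30 m³).
An exhaustive check of the 64 subsets confirms 11345.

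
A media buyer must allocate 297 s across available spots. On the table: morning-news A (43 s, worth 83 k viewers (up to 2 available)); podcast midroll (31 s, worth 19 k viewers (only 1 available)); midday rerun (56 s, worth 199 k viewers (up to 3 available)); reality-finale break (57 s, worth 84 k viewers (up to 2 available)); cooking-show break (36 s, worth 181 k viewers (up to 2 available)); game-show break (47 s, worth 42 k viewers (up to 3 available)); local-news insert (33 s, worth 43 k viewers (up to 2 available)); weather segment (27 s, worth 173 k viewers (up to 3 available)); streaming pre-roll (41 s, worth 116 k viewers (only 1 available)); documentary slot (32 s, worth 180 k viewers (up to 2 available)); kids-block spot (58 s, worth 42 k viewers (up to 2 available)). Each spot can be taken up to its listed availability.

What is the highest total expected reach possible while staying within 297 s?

A density-first pass picks midday rerun + 2×cooking-show break + 3×weather segment + 2×documentary slot — 1440 at 273 s.
The 32 s tied up in documentary slot is better spent on midday rerun — total rises to 1459 (297 s).

1459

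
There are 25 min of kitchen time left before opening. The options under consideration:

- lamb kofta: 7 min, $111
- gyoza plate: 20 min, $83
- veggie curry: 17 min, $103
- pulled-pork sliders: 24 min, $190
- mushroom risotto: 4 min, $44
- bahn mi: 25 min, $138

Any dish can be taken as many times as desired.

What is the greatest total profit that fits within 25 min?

377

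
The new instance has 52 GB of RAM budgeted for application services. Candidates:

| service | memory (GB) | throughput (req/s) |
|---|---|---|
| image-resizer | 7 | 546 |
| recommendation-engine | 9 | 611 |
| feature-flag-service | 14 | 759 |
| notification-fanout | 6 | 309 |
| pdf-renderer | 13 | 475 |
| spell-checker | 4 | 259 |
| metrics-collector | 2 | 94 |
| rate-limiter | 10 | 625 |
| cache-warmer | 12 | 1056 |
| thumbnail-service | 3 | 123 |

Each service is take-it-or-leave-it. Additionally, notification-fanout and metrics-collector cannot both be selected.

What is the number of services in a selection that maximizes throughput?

Best achievable throughput is 3597.
One optimal bundle: image-resizer + recommendation-engine + feature-flag-service + rate-limiter + cache-warmer (52 GB).
Every optimal selection uses 5 services.

5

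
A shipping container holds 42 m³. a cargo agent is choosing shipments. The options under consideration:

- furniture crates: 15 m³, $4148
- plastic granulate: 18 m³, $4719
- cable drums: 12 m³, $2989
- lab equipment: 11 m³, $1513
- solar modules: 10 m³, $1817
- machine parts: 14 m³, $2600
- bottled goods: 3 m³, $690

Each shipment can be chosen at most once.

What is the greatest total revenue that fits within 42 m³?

Filling by ratio: furniture crates + plastic granulate + bottled goods for 9557, with 6 m³ left unused.
Dropping plastic granulate and bottled goods frees 21 m³; slotting in cable drums + machine parts (26 m³) lifts the total to 9737 at 41 m³.
Every other selection either busts 42 m³ or fails to beat 9737.

9737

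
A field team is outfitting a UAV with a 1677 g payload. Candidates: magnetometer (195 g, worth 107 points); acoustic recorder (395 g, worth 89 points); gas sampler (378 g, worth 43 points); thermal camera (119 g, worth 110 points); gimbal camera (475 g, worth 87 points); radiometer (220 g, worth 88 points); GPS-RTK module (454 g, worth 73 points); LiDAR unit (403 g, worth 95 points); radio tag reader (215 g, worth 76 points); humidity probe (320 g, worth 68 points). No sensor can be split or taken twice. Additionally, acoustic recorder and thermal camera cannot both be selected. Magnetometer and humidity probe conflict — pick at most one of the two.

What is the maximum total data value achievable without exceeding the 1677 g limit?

Best packing: magnetometer + thermal camera + gimbal camera + radiometer + LiDAR unit + radio tag reader — 1627 g, 563 total.
An exhaustive check of the 1024 subsets confirms 563.

563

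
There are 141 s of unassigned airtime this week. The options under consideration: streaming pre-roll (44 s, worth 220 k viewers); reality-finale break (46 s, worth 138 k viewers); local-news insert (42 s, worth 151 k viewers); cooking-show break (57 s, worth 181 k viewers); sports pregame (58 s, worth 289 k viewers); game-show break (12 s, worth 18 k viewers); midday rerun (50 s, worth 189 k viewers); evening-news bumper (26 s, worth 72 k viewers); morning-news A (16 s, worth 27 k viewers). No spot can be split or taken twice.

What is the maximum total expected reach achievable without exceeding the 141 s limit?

599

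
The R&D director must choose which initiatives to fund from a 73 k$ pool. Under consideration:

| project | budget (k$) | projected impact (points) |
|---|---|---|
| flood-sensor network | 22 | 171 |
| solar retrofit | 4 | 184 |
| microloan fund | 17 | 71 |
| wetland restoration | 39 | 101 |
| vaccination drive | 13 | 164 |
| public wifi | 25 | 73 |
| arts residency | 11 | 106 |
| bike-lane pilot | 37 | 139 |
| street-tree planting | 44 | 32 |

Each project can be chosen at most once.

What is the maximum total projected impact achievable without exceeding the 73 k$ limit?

696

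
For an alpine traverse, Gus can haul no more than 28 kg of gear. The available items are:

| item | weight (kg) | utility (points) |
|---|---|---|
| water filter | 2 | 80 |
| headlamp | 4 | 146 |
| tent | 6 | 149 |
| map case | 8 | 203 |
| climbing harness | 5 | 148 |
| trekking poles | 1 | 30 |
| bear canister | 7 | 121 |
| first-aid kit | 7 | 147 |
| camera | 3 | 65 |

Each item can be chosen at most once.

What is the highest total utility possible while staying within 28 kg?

791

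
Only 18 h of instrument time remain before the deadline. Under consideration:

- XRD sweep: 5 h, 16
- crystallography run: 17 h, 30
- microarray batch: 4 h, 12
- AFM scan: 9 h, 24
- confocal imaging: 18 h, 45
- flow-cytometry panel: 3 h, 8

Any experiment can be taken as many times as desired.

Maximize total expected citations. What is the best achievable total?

56

Taking 3×XRD sweep + flow-cytometry panel: 18 h used, 56 in expected citations.
That's the maximum — no swap from here does better than 56.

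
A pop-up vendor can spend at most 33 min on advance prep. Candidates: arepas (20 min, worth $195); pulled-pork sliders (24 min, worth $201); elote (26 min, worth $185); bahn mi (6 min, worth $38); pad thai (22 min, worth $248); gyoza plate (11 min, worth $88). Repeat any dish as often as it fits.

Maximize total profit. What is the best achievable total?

By profit per min: pad thai 11.27, arepas 9.75, pulled-pork sliders 8.38, gyoza plate 8.00 lead.
Best packing: pad thai + gyoza plate — 33 min, 336 total.
Nothing else within 33 min beats 336.

336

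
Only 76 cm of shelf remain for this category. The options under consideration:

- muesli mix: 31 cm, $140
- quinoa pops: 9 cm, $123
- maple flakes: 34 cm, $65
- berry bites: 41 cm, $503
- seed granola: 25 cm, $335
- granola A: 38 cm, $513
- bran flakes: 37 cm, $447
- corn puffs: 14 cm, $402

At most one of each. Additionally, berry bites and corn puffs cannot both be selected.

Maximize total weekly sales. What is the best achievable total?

1184

Filling by ratio: quinoa pops + granola A + corn puffs for 1038, with 15 cm left unused.
The 47 cm tied up in quinoa pops and granola A is better spent on seed granola + bran flakes — total rises to 1184 (76 cm).
Runner-up quinoa pops + granola A + corn puffs tops out at 1038.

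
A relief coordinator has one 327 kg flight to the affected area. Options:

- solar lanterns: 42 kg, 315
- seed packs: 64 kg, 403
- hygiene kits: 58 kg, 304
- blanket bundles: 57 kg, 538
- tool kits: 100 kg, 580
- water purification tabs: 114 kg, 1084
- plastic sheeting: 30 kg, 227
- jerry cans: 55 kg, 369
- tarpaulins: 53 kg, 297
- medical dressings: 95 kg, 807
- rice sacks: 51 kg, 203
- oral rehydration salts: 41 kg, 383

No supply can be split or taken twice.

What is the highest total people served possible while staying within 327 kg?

By people served per kg: water purification tabs 9.51, blanket bundles 9.44, oral rehydration salts 9.34 lead.
Filling by ratio: blanket bundles + water purification tabs + medical dressings + oral rehydration salts for 2812, with 20 kg left unused.
Dropping blanket bundles frees 57 kg; slotting in solar lanterns + plastic sheeting (72 kg) lifts the total to 2816 at 322 kg.
No other feasible combination exceeds 2816.

2816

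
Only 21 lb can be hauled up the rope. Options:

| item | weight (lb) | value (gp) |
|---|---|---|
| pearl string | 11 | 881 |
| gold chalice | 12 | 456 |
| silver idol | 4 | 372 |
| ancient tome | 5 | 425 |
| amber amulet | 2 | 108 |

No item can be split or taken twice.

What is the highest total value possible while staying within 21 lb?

Pearl string + silver idol + ancient tome uses 20 of the 21 lb and totals 1678.
Nothing else within 21 lb beats 1678.

1678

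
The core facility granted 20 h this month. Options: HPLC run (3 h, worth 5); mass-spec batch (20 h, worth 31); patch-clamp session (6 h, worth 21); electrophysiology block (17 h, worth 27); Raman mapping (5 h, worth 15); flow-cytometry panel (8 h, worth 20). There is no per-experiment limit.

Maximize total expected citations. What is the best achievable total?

63

By expected citations per h: patch-clamp session 3.50, Raman mapping 3.00, flow-cytometry panel 2.50 lead.
Taking 3×patch-clamp session: 18 h used, 63 in expected citations.
That's the maximum — no swap from here does better than 63.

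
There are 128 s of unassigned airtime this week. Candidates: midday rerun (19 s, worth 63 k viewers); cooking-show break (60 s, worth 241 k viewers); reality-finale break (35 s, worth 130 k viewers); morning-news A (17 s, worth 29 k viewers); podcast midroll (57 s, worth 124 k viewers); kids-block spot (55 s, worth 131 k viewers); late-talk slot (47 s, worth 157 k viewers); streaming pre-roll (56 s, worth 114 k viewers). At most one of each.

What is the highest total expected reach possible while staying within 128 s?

461

Greedy by ratio would take midday rerun + cooking-show break + reality-finale break: 114 s used, total 434.
Dropping reality-finale break frees 35 s; slotting in late-talk slot (47 s) lifts the total to 461 at 126 s.
Every other selection either busts 128 s or fails to beat 461.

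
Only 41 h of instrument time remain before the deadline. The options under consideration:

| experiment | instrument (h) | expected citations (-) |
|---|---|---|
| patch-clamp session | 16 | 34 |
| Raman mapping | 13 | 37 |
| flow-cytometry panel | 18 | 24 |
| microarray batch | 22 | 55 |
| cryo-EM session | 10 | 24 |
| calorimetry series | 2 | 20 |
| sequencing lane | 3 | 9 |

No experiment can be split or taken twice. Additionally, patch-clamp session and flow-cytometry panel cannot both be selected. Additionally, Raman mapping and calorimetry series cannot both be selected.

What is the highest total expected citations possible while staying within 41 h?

109

By expected citations per h: calorimetry series 10.00, sequencing lane 3.00, Raman mapping 2.85 lead.
Best packing: patch-clamp session + microarray batch + calorimetry series — 40 h, 109 total.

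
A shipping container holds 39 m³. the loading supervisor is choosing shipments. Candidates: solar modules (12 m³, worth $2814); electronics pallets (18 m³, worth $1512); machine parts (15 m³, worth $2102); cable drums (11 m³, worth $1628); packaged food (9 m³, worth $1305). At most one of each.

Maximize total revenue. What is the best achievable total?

6544

Filling by ratio: solar modules + cable drums + packaged food for 5747, with 7 m³ left unused.
The 9 m³ tied up in packaged food is better spent on machine parts — total rises to 6544 (38 m³).
Nothing else within 39 m³ beats 6544.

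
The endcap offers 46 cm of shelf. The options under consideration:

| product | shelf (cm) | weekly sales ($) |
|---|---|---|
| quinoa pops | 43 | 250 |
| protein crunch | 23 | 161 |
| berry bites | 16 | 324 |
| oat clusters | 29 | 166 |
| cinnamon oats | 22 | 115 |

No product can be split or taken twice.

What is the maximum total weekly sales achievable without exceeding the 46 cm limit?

490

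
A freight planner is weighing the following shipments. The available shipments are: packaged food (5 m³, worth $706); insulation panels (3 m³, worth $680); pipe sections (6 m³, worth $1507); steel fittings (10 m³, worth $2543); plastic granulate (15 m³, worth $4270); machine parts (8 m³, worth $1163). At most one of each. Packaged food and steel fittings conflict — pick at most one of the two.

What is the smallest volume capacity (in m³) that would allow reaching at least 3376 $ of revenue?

Look for the lowest-volume combination reaching 3376.
plastic granulate: 4270 revenue at 15 m³.
Below 15 m³ the best achievable stays under 3376.

15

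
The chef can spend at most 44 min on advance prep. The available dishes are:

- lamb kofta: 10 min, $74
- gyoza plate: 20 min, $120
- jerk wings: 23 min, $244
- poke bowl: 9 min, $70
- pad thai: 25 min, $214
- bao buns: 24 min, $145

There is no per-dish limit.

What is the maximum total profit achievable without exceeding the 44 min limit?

392

Filling by ratio: jerk wings + 2×poke bowl for 384, with 3 min left unused.
Dropping 2×poke bowl frees 18 min; slotting in 2×lamb kofta (20 min) lifts the total to 392 at 43 min.
No other feasible combination exceeds 392.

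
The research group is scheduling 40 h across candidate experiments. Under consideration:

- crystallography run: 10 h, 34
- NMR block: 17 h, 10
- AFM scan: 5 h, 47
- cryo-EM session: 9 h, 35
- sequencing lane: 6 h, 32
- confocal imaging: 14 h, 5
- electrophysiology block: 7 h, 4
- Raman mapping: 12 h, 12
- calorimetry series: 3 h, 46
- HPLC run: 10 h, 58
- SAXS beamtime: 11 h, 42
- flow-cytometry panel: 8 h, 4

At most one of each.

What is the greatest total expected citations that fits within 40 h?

Taking the top-ratio experiments first gives AFM scan + cryo-EM session + sequencing lane + electrophysiology block + calorimetry series + HPLC run for 222 (40 h).
Dropping sequencing lane and electrophysiology block frees 13 h; slotting in SAXS beamtime (11 h) lifts the total to 228 at 38 h.

228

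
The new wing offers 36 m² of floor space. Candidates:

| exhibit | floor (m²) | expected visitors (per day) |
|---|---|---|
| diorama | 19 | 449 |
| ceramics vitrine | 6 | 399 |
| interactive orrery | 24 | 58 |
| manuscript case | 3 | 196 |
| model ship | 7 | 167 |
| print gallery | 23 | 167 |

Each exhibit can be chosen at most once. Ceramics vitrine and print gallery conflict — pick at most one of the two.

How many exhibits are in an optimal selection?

4

The maximum expected visitors within 36 m² is 1211.
diorama + ceramics vitrine + manuscript case + model ship hits 1211 at 35 m².
Any selection reaching 1211 contains exactly 4 exhibits.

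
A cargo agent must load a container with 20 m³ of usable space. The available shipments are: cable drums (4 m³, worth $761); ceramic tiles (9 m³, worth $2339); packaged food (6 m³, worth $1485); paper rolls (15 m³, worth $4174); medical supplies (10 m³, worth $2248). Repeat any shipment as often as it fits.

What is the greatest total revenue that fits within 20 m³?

4935

Taking cable drums + paper rolls: 19 m³ used, 4935 in revenue.
The spare 1 m³ is too small for any remaining shipment, and no exchange beats 4935.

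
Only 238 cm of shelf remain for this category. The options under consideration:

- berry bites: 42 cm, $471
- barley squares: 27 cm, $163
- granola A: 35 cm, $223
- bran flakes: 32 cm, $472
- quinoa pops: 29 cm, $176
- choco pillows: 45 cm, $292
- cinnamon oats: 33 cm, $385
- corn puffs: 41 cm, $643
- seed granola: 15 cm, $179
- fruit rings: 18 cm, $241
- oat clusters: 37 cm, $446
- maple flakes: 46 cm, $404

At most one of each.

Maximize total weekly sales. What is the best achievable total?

2881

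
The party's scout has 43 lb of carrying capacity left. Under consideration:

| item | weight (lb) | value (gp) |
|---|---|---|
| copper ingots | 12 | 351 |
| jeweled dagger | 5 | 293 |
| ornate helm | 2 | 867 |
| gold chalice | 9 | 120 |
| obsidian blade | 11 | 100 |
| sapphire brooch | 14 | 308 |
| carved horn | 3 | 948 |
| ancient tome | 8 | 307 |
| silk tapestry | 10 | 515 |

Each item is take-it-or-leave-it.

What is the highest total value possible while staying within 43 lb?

Ranking by ratio (value/lb): ornate helm 433.50, carved horn 316.00, jeweled dagger 58.60, silk tapestry 51.50.
Copper ingots + jeweled dagger + ornate helm + carved horn + ancient tome + silk tapestry uses 40 of the 43 lb and totals 3281.
Runner-up jeweled dagger + ornate helm + sapphire brooch + carved horn + ancient tome + silk tapestry tops out at 3238.

3281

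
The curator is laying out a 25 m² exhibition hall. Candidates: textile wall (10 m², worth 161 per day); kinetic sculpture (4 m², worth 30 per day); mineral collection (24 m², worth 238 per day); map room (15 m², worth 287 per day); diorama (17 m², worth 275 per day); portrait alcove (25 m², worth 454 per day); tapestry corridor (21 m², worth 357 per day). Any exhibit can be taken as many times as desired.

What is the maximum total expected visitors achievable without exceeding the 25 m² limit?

454

Ranking by ratio (expected visitors/m²): map room 19.13, portrait alcove 18.16, tapestry corridor 17.00, diorama 16.18.
A density-first pass picks textile wall + map room — 448 at 25 m².
The 25 m² tied up in textile wall and map room is better spent on portrait alcove — total rises to 454 (25 m²).
That's the maximum — no swap from here does better than 454.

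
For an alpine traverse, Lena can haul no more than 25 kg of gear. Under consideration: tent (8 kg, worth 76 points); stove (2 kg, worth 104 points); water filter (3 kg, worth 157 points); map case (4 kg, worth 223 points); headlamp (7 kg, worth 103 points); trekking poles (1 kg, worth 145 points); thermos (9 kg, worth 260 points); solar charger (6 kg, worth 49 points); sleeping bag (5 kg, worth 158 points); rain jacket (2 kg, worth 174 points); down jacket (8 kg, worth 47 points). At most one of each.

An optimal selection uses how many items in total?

6

The maximum utility within 25 kg is 1117.
One optimal bundle: water filter + map case + trekking poles + thermos + sleeping bag + rain jacket (24 kg).
Any selection reaching 1117 contains exactly 6 items.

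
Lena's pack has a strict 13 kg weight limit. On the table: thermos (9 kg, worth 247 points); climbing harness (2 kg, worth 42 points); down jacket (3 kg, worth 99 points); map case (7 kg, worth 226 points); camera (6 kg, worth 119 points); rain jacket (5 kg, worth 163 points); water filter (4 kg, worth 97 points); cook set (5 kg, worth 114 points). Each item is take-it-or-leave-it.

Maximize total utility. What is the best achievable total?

389

The ratio heuristic lands on down jacket + rain jacket + water filter (359) but leaves 1 kg idle.
Replace down jacket and water filter with map case: the trade gains 30 net, giving 389 at 12 kg.
The closest alternative, down jacket + rain jacket + cook set, reaches only 376.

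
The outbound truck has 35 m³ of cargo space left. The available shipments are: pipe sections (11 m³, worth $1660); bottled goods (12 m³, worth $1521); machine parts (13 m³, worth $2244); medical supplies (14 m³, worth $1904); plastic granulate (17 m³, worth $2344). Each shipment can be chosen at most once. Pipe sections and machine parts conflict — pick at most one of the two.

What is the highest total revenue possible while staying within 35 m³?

4588

Machine parts + plastic granulate uses 30 of the 35 m³ and totals 4588.
Every other selection either busts 35 m³ or breaks a pairing rule or fails to beat 4588.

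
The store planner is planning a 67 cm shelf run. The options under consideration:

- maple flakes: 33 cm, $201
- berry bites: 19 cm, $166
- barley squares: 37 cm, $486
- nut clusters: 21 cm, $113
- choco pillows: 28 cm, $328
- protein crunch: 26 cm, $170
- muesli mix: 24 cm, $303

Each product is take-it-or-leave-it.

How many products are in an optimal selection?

2

Optimal total is 814.
For example barley squares + choco pillows achieves it, using 65 cm.
Every optimal selection uses 2 products.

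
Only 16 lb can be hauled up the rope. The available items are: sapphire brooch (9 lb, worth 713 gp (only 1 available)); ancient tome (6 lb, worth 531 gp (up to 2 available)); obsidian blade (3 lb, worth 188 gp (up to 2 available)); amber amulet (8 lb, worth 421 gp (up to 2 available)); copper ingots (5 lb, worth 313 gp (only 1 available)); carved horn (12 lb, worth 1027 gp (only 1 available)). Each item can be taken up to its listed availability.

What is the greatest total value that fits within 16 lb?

1250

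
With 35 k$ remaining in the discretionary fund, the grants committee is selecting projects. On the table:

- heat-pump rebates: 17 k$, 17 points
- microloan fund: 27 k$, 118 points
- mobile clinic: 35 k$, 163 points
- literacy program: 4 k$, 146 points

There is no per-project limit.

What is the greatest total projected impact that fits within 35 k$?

1168

The ratio ordering already packs tightly: 8×literacy program, 32 k$, 1168.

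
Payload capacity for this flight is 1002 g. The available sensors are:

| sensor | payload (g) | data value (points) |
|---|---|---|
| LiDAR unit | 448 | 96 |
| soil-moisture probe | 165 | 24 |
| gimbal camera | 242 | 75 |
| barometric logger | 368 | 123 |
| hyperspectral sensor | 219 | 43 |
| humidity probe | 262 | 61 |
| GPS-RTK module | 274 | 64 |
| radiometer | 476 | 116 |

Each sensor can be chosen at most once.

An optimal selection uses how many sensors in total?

Optimal total is 265.
soil-moisture probe + gimbal camera + barometric logger + hyperspectral sensor hits 265 at 994 g.
Any selection reaching 265 contains exactly 4 sensors.

4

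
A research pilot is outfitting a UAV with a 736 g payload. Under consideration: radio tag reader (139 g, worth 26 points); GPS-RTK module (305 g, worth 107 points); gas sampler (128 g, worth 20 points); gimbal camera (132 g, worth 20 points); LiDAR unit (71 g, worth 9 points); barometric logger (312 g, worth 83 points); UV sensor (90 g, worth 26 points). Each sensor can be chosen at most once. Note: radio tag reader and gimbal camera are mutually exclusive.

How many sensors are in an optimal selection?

3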